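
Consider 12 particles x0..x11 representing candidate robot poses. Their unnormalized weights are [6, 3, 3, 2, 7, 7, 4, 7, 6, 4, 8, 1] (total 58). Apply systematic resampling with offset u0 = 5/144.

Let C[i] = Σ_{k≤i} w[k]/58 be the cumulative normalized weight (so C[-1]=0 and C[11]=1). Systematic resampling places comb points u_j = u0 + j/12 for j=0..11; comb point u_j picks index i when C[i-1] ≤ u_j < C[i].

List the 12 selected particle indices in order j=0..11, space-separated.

0 1 2 4 5 5 6 7 8 9 10 10

C = [3/29, 9/58, 6/29, 7/29, 21/58, 14/29, 16/29, 39/58, 45/58, 49/58, 57/58, 1]
j=0: u_0=5/144 ∈ [0, 3/29) → index 0
j=1: u_1=17/144 ∈ [3/29, 9/58) → index 1
j=2: u_2=29/144 ∈ [9/58, 6/29) → index 2
j=3: u_3=41/144 ∈ [7/29, 21/58) → index 4
j=4: u_4=53/144 ∈ [21/58, 14/29) → index 5
j=5: u_5=65/144 ∈ [21/58, 14/29) → index 5
j=6: u_6=77/144 ∈ [14/29, 16/29) → index 6
j=7: u_7=89/144 ∈ [16/29, 39/58) → index 7
j=8: u_8=101/144 ∈ [39/58, 45/58) → index 8
j=9: u_9=113/144 ∈ [45/58, 49/58) → index 9
j=10: u_10=125/144 ∈ [49/58, 57/58) → index 10
j=11: u_11=137/144 ∈ [49/58, 57/58) → index 10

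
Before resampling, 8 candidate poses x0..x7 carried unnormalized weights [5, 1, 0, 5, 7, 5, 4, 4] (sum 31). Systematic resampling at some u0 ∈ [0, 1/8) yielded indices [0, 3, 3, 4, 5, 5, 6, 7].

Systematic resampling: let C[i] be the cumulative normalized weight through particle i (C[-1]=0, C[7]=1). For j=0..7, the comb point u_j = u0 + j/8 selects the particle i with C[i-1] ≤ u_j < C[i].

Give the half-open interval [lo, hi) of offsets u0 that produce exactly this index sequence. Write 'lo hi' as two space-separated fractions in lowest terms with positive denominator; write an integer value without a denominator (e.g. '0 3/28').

C = [5/31, 6/31, 6/31, 11/31, 18/31, 23/31, 27/31, 1]
j=0 picked index 0: u0 ∈ [0, 5/31)
j=1 picked index 3: u0 ∈ [17/248, 57/248)
j=2 picked index 3: u0 ∈ [-7/124, 13/124)
j=3 picked index 4: u0 ∈ [-5/248, 51/248)
j=4 picked index 5: u0 ∈ [5/62, 15/62)
j=5 picked index 5: u0 ∈ [-11/248, 29/248)
j=6 picked index 6: u0 ∈ [-1/124, 15/124)
j=7 picked index 7: u0 ∈ [-1/248, 1/8)
intersection: [5/62, 13/124)

5/62 13/124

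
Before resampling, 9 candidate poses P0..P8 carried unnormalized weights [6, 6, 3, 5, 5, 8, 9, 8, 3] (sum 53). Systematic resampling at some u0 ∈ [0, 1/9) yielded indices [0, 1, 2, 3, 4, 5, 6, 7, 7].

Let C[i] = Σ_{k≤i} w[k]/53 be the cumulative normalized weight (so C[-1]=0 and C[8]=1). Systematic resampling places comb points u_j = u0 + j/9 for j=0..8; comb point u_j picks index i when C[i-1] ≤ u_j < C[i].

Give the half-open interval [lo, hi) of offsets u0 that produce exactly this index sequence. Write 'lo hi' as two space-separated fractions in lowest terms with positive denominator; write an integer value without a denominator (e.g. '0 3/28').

7/477 13/477

C = [6/53, 12/53, 15/53, 20/53, 25/53, 33/53, 42/53, 50/53, 1]
j=0 picked index 0: u0 ∈ [0, 6/53)
j=1 picked index 1: u0 ∈ [1/477, 55/477)
j=2 picked index 2: u0 ∈ [2/477, 29/477)
j=3 picked index 3: u0 ∈ [-8/159, 7/159)
j=4 picked index 4: u0 ∈ [-32/477, 13/477)
j=5 picked index 5: u0 ∈ [-40/477, 32/477)
j=6 picked index 6: u0 ∈ [-7/159, 20/159)
j=7 picked index 7: u0 ∈ [7/477, 79/477)
j=8 picked index 7: u0 ∈ [-46/477, 26/477)
intersection: [7/477, 13/477)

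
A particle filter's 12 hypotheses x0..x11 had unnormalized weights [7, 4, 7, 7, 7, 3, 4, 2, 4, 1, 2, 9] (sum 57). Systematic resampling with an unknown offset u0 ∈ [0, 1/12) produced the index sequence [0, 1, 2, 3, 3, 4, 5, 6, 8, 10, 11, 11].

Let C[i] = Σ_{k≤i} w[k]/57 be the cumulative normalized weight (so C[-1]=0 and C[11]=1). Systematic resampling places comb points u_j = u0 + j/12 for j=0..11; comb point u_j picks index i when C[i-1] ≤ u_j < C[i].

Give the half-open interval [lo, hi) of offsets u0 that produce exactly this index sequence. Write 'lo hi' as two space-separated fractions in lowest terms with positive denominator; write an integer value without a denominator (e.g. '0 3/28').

C = [7/57, 11/57, 6/19, 25/57, 32/57, 35/57, 13/19, 41/57, 15/19, 46/57, 16/19, 1]
j=0 picked index 0: u0 ∈ [0, 7/57)
j=1 picked index 1: u0 ∈ [3/76, 25/228)
j=2 picked index 2: u0 ∈ [1/38, 17/114)
j=3 picked index 3: u0 ∈ [5/76, 43/228)
j=4 picked index 3: u0 ∈ [-1/57, 2/19)
j=5 picked index 4: u0 ∈ [5/228, 11/76)
j=6 picked index 5: u0 ∈ [7/114, 13/114)
j=7 picked index 6: u0 ∈ [7/228, 23/228)
j=8 picked index 8: u0 ∈ [1/19, 7/57)
j=9 picked index 10: u0 ∈ [13/228, 7/76)
j=10 picked index 11: u0 ∈ [1/114, 1/6)
j=11 picked index 11: u0 ∈ [-17/228, 1/12)
intersection: [5/76, 1/12)

5/76 1/12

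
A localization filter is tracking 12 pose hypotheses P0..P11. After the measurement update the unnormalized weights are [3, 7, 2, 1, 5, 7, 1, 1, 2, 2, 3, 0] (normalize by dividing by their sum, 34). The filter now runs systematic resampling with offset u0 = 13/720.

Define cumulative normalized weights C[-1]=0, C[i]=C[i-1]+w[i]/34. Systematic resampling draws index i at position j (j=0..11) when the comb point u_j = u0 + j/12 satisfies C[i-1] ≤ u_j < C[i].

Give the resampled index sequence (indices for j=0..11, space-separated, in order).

0 1 1 1 2 4 4 5 5 7 8 10

C = [3/34, 5/17, 6/17, 13/34, 9/17, 25/34, 13/17, 27/34, 29/34, 31/34, 1, 1]
j=0: u_0=13/720 ∈ [0, 3/34) → index 0
j=1: u_1=73/720 ∈ [3/34, 5/17) → index 1
j=2: u_2=133/720 ∈ [3/34, 5/17) → index 1
j=3: u_3=193/720 ∈ [3/34, 5/17) → index 1
j=4: u_4=253/720 ∈ [5/17, 6/17) → index 2
j=5: u_5=313/720 ∈ [13/34, 9/17) → index 4
j=6: u_6=373/720 ∈ [13/34, 9/17) → index 4
j=7: u_7=433/720 ∈ [9/17, 25/34) → index 5
j=8: u_8=493/720 ∈ [9/17, 25/34) → index 5
j=9: u_9=553/720 ∈ [13/17, 27/34) → index 7
j=10: u_10=613/720 ∈ [27/34, 29/34) → index 8
j=11: u_11=673/720 ∈ [31/34, 1) → index 10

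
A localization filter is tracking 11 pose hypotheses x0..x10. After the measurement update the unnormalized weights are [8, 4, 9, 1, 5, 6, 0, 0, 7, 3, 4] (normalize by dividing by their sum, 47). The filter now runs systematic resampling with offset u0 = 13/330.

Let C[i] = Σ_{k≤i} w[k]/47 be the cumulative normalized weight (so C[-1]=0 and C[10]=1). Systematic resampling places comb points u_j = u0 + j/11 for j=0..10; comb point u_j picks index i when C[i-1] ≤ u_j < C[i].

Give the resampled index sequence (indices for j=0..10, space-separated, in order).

C = [8/47, 12/47, 21/47, 22/47, 27/47, 33/47, 33/47, 33/47, 40/47, 43/47, 1]
j=0: u_0=13/330 ∈ [0, 8/47) → index 0
j=1: u_1=43/330 ∈ [0, 8/47) → index 0
j=2: u_2=73/330 ∈ [8/47, 12/47) → index 1
j=3: u_3=103/330 ∈ [12/47, 21/47) → index 2
j=4: u_4=133/330 ∈ [12/47, 21/47) → index 2
j=5: u_5=163/330 ∈ [22/47, 27/47) → index 4
j=6: u_6=193/330 ∈ [27/47, 33/47) → index 5
j=7: u_7=223/330 ∈ [27/47, 33/47) → index 5
j=8: u_8=23/30 ∈ [33/47, 40/47) → index 8
j=9: u_9=283/330 ∈ [40/47, 43/47) → index 9
j=10: u_10=313/330 ∈ [43/47, 1) → index 10

0 0 1 2 2 4 5 5 8 9 10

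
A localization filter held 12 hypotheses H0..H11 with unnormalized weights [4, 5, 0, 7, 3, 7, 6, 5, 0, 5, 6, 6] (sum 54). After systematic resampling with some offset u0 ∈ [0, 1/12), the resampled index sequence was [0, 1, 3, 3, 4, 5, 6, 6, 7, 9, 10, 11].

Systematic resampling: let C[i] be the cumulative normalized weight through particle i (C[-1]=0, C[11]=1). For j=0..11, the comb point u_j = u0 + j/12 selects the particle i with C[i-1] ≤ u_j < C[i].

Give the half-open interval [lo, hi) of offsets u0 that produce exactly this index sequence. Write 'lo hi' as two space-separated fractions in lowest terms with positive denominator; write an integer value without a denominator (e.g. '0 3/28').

C = [2/27, 1/6, 1/6, 8/27, 19/54, 13/27, 16/27, 37/54, 37/54, 7/9, 8/9, 1]
j=0 picked index 0: u0 ∈ [0, 2/27)
j=1 picked index 1: u0 ∈ [-1/108, 1/12)
j=2 picked index 3: u0 ∈ [0, 7/54)
j=3 picked index 3: u0 ∈ [-1/12, 5/108)
j=4 picked index 4: u0 ∈ [-1/27, 1/54)
j=5 picked index 5: u0 ∈ [-7/108, 7/108)
j=6 picked index 6: u0 ∈ [-1/54, 5/54)
j=7 picked index 6: u0 ∈ [-11/108, 1/108)
j=8 picked index 7: u0 ∈ [-2/27, 1/54)
j=9 picked index 9: u0 ∈ [-7/108, 1/36)
j=10 picked index 10: u0 ∈ [-1/18, 1/18)
j=11 picked index 11: u0 ∈ [-1/36, 1/12)
intersection: [0, 1/108)

0 1/108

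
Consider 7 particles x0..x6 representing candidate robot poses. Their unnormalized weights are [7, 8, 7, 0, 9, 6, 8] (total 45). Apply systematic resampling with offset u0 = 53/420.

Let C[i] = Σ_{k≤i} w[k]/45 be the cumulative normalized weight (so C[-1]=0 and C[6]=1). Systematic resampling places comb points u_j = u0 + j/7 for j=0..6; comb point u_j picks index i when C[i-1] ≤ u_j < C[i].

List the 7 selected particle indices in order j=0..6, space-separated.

C = [7/45, 1/3, 22/45, 22/45, 31/45, 37/45, 1]
j=0: u_0=53/420 ∈ [0, 7/45) → index 0
j=1: u_1=113/420 ∈ [7/45, 1/3) → index 1
j=2: u_2=173/420 ∈ [1/3, 22/45) → index 2
j=3: u_3=233/420 ∈ [22/45, 31/45) → index 4
j=4: u_4=293/420 ∈ [31/45, 37/45) → index 5
j=5: u_5=353/420 ∈ [37/45, 1) → index 6
j=6: u_6=59/60 ∈ [37/45, 1) → index 6

0 1 2 4 5 6 6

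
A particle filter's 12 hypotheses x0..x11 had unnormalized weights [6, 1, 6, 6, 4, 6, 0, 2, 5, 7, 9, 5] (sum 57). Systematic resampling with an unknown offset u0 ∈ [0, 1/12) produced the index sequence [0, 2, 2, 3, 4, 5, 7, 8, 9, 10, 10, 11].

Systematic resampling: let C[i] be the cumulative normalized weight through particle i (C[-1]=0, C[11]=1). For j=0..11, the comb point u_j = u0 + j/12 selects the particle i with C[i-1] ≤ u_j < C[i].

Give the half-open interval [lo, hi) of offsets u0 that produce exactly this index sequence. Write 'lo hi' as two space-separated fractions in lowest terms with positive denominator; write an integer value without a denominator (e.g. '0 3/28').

3/76 5/114

C = [2/19, 7/57, 13/57, 1/3, 23/57, 29/57, 29/57, 31/57, 12/19, 43/57, 52/57, 1]
j=0 picked index 0: u0 ∈ [0, 2/19)
j=1 picked index 2: u0 ∈ [3/76, 11/76)
j=2 picked index 2: u0 ∈ [-5/114, 7/114)
j=3 picked index 3: u0 ∈ [-5/228, 1/12)
j=4 picked index 4: u0 ∈ [0, 4/57)
j=5 picked index 5: u0 ∈ [-1/76, 7/76)
j=6 picked index 7: u0 ∈ [1/114, 5/114)
j=7 picked index 8: u0 ∈ [-3/76, 11/228)
j=8 picked index 9: u0 ∈ [-2/57, 5/57)
j=9 picked index 10: u0 ∈ [1/228, 37/228)
j=10 picked index 10: u0 ∈ [-3/38, 3/38)
j=11 picked index 11: u0 ∈ [-1/228, 1/12)
intersection: [3/76, 5/114)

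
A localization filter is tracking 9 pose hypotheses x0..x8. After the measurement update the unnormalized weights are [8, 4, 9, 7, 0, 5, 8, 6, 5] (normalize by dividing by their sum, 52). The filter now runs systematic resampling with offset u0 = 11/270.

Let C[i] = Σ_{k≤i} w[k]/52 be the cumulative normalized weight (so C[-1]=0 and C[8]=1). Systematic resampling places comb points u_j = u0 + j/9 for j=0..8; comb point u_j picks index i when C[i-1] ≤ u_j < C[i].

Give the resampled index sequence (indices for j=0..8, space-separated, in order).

0 0 2 2 3 5 6 7 8

C = [2/13, 3/13, 21/52, 7/13, 7/13, 33/52, 41/52, 47/52, 1]
j=0: u_0=11/270 ∈ [0, 2/13) → index 0
j=1: u_1=41/270 ∈ [0, 2/13) → index 0
j=2: u_2=71/270 ∈ [3/13, 21/52) → index 2
j=3: u_3=101/270 ∈ [3/13, 21/52) → index 2
j=4: u_4=131/270 ∈ [21/52, 7/13) → index 3
j=5: u_5=161/270 ∈ [7/13, 33/52) → index 5
j=6: u_6=191/270 ∈ [33/52, 41/52) → index 6
j=7: u_7=221/270 ∈ [41/52, 47/52) → index 7
j=8: u_8=251/270 ∈ [47/52, 1) → index 8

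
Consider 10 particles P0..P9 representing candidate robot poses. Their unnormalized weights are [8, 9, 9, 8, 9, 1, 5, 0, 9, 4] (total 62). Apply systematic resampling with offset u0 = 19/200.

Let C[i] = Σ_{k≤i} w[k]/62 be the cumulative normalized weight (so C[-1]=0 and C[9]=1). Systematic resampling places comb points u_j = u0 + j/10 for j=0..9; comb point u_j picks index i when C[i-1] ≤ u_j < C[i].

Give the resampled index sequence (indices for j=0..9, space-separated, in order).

0 1 2 2 3 4 5 8 8 9

C = [4/31, 17/62, 13/31, 17/31, 43/62, 22/31, 49/62, 49/62, 29/31, 1]
j=0: u_0=19/200 ∈ [0, 4/31) → index 0
j=1: u_1=39/200 ∈ [4/31, 17/62) → index 1
j=2: u_2=59/200 ∈ [17/62, 13/31) → index 2
j=3: u_3=79/200 ∈ [17/62, 13/31) → index 2
j=4: u_4=99/200 ∈ [13/31, 17/31) → index 3
j=5: u_5=119/200 ∈ [17/31, 43/62) → index 4
j=6: u_6=139/200 ∈ [43/62, 22/31) → index 5
j=7: u_7=159/200 ∈ [49/62, 29/31) → index 8
j=8: u_8=179/200 ∈ [49/62, 29/31) → index 8
j=9: u_9=199/200 ∈ [29/31, 1) → index 9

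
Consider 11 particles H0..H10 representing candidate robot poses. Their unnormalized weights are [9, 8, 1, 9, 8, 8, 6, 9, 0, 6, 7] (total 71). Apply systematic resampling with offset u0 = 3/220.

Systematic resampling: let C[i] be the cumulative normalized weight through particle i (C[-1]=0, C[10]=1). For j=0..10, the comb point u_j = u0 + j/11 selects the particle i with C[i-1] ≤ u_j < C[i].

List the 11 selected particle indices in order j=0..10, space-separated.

C = [9/71, 17/71, 18/71, 27/71, 35/71, 43/71, 49/71, 58/71, 58/71, 64/71, 1]
j=0: u_0=3/220 ∈ [0, 9/71) → index 0
j=1: u_1=23/220 ∈ [0, 9/71) → index 0
j=2: u_2=43/220 ∈ [9/71, 17/71) → index 1
j=3: u_3=63/220 ∈ [18/71, 27/71) → index 3
j=4: u_4=83/220 ∈ [18/71, 27/71) → index 3
j=5: u_5=103/220 ∈ [27/71, 35/71) → index 4
j=6: u_6=123/220 ∈ [35/71, 43/71) → index 5
j=7: u_7=13/20 ∈ [43/71, 49/71) → index 6
j=8: u_8=163/220 ∈ [49/71, 58/71) → index 7
j=9: u_9=183/220 ∈ [58/71, 64/71) → index 9
j=10: u_10=203/220 ∈ [64/71, 1) → index 10

0 0 1 3 3 4 5 6 7 9 10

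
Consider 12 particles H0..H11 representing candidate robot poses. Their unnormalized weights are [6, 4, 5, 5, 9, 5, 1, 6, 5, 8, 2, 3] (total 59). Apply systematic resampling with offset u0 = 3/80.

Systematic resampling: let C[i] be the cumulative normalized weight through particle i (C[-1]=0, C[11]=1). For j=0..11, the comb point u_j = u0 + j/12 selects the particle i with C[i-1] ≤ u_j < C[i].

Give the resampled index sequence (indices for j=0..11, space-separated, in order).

C = [6/59, 10/59, 15/59, 20/59, 29/59, 34/59, 35/59, 41/59, 46/59, 54/59, 56/59, 1]
j=0: u_0=3/80 ∈ [0, 6/59) → index 0
j=1: u_1=29/240 ∈ [6/59, 10/59) → index 1
j=2: u_2=49/240 ∈ [10/59, 15/59) → index 2
j=3: u_3=23/80 ∈ [15/59, 20/59) → index 3
j=4: u_4=89/240 ∈ [20/59, 29/59) → index 4
j=5: u_5=109/240 ∈ [20/59, 29/59) → index 4
j=6: u_6=43/80 ∈ [29/59, 34/59) → index 5
j=7: u_7=149/240 ∈ [35/59, 41/59) → index 7
j=8: u_8=169/240 ∈ [41/59, 46/59) → index 8
j=9: u_9=63/80 ∈ [46/59, 54/59) → index 9
j=10: u_10=209/240 ∈ [46/59, 54/59) → index 9
j=11: u_11=229/240 ∈ [56/59, 1) → index 11

0 1 2 3 4 4 5 7 8 9 9 11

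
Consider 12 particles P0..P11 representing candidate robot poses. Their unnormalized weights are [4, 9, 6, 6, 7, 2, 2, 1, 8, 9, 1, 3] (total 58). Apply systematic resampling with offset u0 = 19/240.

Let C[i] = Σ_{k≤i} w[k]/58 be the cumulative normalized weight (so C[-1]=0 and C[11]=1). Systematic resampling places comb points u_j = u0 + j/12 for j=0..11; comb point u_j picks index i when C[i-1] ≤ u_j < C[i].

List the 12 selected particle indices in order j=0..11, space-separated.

1 1 2 3 3 4 5 8 8 9 9 11

C = [2/29, 13/58, 19/58, 25/58, 16/29, 17/29, 18/29, 37/58, 45/58, 27/29, 55/58, 1]
j=0: u_0=19/240 ∈ [2/29, 13/58) → index 1
j=1: u_1=13/80 ∈ [2/29, 13/58) → index 1
j=2: u_2=59/240 ∈ [13/58, 19/58) → index 2
j=3: u_3=79/240 ∈ [19/58, 25/58) → index 3
j=4: u_4=33/80 ∈ [19/58, 25/58) → index 3
j=5: u_5=119/240 ∈ [25/58, 16/29) → index 4
j=6: u_6=139/240 ∈ [16/29, 17/29) → index 5
j=7: u_7=53/80 ∈ [37/58, 45/58) → index 8
j=8: u_8=179/240 ∈ [37/58, 45/58) → index 8
j=9: u_9=199/240 ∈ [45/58, 27/29) → index 9
j=10: u_10=73/80 ∈ [45/58, 27/29) → index 9
j=11: u_11=239/240 ∈ [55/58, 1) → index 11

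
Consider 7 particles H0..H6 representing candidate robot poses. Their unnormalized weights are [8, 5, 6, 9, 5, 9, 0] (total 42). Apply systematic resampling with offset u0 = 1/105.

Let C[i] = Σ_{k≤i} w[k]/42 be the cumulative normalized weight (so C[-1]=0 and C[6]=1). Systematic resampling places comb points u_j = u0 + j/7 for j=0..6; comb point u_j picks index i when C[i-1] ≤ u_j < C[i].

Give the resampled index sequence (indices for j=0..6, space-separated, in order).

0 0 1 2 3 4 5

C = [4/21, 13/42, 19/42, 2/3, 11/14, 1, 1]
j=0: u_0=1/105 ∈ [0, 4/21) → index 0
j=1: u_1=16/105 ∈ [0, 4/21) → index 0
j=2: u_2=31/105 ∈ [4/21, 13/42) → index 1
j=3: u_3=46/105 ∈ [13/42, 19/42) → index 2
j=4: u_4=61/105 ∈ [19/42, 2/3) → index 3
j=5: u_5=76/105 ∈ [2/3, 11/14) → index 4
j=6: u_6=13/15 ∈ [11/14, 1) → index 5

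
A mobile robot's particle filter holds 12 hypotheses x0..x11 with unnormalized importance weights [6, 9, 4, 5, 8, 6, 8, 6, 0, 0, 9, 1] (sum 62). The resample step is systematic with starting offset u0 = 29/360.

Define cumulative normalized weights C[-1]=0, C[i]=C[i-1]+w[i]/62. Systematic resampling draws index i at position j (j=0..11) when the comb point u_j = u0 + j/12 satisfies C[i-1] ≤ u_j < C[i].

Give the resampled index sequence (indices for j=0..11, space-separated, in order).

C = [3/31, 15/62, 19/62, 12/31, 16/31, 19/31, 23/31, 26/31, 26/31, 26/31, 61/62, 1]
j=0: u_0=29/360 ∈ [0, 3/31) → index 0
j=1: u_1=59/360 ∈ [3/31, 15/62) → index 1
j=2: u_2=89/360 ∈ [15/62, 19/62) → index 2
j=3: u_3=119/360 ∈ [19/62, 12/31) → index 3
j=4: u_4=149/360 ∈ [12/31, 16/31) → index 4
j=5: u_5=179/360 ∈ [12/31, 16/31) → index 4
j=6: u_6=209/360 ∈ [16/31, 19/31) → index 5
j=7: u_7=239/360 ∈ [19/31, 23/31) → index 6
j=8: u_8=269/360 ∈ [23/31, 26/31) → index 7
j=9: u_9=299/360 ∈ [23/31, 26/31) → index 7
j=10: u_10=329/360 ∈ [26/31, 61/62) → index 10
j=11: u_11=359/360 ∈ [61/62, 1) → index 11

0 1 2 3 4 4 5 6 7 7 10 11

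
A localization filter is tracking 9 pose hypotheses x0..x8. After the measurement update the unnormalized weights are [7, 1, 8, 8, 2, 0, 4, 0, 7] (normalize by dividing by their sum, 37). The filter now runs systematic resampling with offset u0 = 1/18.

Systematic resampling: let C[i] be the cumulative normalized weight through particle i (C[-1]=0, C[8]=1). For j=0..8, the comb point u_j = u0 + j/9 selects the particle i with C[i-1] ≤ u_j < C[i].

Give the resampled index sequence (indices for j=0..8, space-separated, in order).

0 0 2 2 3 3 6 8 8

C = [7/37, 8/37, 16/37, 24/37, 26/37, 26/37, 30/37, 30/37, 1]
j=0: u_0=1/18 ∈ [0, 7/37) → index 0
j=1: u_1=1/6 ∈ [0, 7/37) → index 0
j=2: u_2=5/18 ∈ [8/37, 16/37) → index 2
j=3: u_3=7/18 ∈ [8/37, 16/37) → index 2
j=4: u_4=1/2 ∈ [16/37, 24/37) → index 3
j=5: u_5=11/18 ∈ [16/37, 24/37) → index 3
j=6: u_6=13/18 ∈ [26/37, 30/37) → index 6
j=7: u_7=5/6 ∈ [30/37, 1) → index 8
j=8: u_8=17/18 ∈ [30/37, 1) → index 8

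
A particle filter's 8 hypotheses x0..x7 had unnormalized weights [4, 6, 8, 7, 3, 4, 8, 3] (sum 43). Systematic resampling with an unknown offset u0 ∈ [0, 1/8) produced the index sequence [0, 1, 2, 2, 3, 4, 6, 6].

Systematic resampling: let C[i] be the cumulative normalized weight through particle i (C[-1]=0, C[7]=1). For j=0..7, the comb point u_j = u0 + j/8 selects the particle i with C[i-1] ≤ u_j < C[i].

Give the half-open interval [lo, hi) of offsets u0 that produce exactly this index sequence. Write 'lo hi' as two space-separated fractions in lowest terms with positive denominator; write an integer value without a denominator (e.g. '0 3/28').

C = [4/43, 10/43, 18/43, 25/43, 28/43, 32/43, 40/43, 1]
j=0 picked index 0: u0 ∈ [0, 4/43)
j=1 picked index 1: u0 ∈ [-11/344, 37/344)
j=2 picked index 2: u0 ∈ [-3/172, 29/172)
j=3 picked index 2: u0 ∈ [-49/344, 15/344)
j=4 picked index 3: u0 ∈ [-7/86, 7/86)
j=5 picked index 4: u0 ∈ [-15/344, 9/344)
j=6 picked index 6: u0 ∈ [-1/172, 31/172)
j=7 picked index 6: u0 ∈ [-45/344, 19/344)
intersection: [0, 9/344)

0 9/344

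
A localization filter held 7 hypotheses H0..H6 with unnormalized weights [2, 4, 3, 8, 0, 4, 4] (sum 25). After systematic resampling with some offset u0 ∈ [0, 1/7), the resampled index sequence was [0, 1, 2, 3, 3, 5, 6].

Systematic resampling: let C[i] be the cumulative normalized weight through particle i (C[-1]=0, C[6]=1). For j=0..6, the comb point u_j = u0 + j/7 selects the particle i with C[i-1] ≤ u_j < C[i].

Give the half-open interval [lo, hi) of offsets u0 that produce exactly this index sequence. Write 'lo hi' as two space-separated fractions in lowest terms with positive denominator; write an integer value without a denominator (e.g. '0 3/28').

C = [2/25, 6/25, 9/25, 17/25, 17/25, 21/25, 1]
j=0 picked index 0: u0 ∈ [0, 2/25)
j=1 picked index 1: u0 ∈ [-11/175, 17/175)
j=2 picked index 2: u0 ∈ [-8/175, 13/175)
j=3 picked index 3: u0 ∈ [-12/175, 44/175)
j=4 picked index 3: u0 ∈ [-37/175, 19/175)
j=5 picked index 5: u0 ∈ [-6/175, 22/175)
j=6 picked index 6: u0 ∈ [-3/175, 1/7)
intersection: [0, 13/175)

0 13/175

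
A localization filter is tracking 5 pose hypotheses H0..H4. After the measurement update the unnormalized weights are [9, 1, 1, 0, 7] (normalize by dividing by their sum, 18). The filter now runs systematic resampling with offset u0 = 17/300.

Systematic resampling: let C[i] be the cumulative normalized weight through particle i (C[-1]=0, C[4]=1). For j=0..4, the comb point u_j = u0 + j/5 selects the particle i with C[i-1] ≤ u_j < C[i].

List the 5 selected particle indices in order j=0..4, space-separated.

0 0 0 4 4

C = [1/2, 5/9, 11/18, 11/18, 1]
j=0: u_0=17/300 ∈ [0, 1/2) → index 0
j=1: u_1=77/300 ∈ [0, 1/2) → index 0
j=2: u_2=137/300 ∈ [0, 1/2) → index 0
j=3: u_3=197/300 ∈ [11/18, 1) → index 4
j=4: u_4=257/300 ∈ [11/18, 1) → index 4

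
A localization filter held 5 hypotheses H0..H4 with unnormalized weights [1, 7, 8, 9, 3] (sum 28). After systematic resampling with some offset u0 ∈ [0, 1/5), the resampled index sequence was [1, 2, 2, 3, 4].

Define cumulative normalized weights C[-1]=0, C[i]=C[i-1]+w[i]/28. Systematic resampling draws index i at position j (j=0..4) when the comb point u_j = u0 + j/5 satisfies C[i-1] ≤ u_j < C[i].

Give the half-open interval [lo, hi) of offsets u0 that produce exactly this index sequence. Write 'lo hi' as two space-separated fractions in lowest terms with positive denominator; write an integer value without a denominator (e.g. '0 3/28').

C = [1/28, 2/7, 4/7, 25/28, 1]
j=0 picked index 1: u0 ∈ [1/28, 2/7)
j=1 picked index 2: u0 ∈ [3/35, 13/35)
j=2 picked index 2: u0 ∈ [-4/35, 6/35)
j=3 picked index 3: u0 ∈ [-1/35, 41/140)
j=4 picked index 4: u0 ∈ [13/140, 1/5)
intersection: [13/140, 6/35)

13/140 6/35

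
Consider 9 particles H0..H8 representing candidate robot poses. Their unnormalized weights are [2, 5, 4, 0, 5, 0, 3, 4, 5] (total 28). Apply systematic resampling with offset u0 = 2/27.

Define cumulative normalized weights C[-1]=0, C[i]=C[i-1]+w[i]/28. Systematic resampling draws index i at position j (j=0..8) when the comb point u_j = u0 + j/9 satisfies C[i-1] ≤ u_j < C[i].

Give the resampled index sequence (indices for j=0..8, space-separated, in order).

1 1 2 4 4 6 7 8 8

C = [1/14, 1/4, 11/28, 11/28, 4/7, 4/7, 19/28, 23/28, 1]
j=0: u_0=2/27 ∈ [1/14, 1/4) → index 1
j=1: u_1=5/27 ∈ [1/14, 1/4) → index 1
j=2: u_2=8/27 ∈ [1/4, 11/28) → index 2
j=3: u_3=11/27 ∈ [11/28, 4/7) → index 4
j=4: u_4=14/27 ∈ [11/28, 4/7) → index 4
j=5: u_5=17/27 ∈ [4/7, 19/28) → index 6
j=6: u_6=20/27 ∈ [19/28, 23/28) → index 7
j=7: u_7=23/27 ∈ [23/28, 1) → index 8
j=8: u_8=26/27 ∈ [23/28, 1) → index 8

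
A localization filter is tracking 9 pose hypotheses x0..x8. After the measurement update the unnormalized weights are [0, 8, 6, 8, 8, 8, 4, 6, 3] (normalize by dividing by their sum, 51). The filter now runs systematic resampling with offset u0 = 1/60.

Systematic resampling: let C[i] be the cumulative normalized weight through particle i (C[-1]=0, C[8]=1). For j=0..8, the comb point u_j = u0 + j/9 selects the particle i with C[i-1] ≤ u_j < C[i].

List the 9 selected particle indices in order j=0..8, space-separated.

C = [0, 8/51, 14/51, 22/51, 10/17, 38/51, 14/17, 16/17, 1]
j=0: u_0=1/60 ∈ [0, 8/51) → index 1
j=1: u_1=23/180 ∈ [0, 8/51) → index 1
j=2: u_2=43/180 ∈ [8/51, 14/51) → index 2
j=3: u_3=7/20 ∈ [14/51, 22/51) → index 3
j=4: u_4=83/180 ∈ [22/51, 10/17) → index 4
j=5: u_5=103/180 ∈ [22/51, 10/17) → index 4
j=6: u_6=41/60 ∈ [10/17, 38/51) → index 5
j=7: u_7=143/180 ∈ [38/51, 14/17) → index 6
j=8: u_8=163/180 ∈ [14/17, 16/17) → index 7

1 1 2 3 4 4 5 6 7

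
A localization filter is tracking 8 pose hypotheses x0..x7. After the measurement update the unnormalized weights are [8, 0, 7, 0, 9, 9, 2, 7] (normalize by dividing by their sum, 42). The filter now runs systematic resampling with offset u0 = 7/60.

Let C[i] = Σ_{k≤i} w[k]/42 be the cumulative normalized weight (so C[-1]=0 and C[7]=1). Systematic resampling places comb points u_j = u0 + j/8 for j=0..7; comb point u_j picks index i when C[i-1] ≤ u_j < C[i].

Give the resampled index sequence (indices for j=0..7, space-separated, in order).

C = [4/21, 4/21, 5/14, 5/14, 4/7, 11/14, 5/6, 1]
j=0: u_0=7/60 ∈ [0, 4/21) → index 0
j=1: u_1=29/120 ∈ [4/21, 5/14) → index 2
j=2: u_2=11/30 ∈ [5/14, 4/7) → index 4
j=3: u_3=59/120 ∈ [5/14, 4/7) → index 4
j=4: u_4=37/60 ∈ [4/7, 11/14) → index 5
j=5: u_5=89/120 ∈ [4/7, 11/14) → index 5
j=6: u_6=13/15 ∈ [5/6, 1) → index 7
j=7: u_7=119/120 ∈ [5/6, 1) → index 7

0 2 4 4 5 5 7 7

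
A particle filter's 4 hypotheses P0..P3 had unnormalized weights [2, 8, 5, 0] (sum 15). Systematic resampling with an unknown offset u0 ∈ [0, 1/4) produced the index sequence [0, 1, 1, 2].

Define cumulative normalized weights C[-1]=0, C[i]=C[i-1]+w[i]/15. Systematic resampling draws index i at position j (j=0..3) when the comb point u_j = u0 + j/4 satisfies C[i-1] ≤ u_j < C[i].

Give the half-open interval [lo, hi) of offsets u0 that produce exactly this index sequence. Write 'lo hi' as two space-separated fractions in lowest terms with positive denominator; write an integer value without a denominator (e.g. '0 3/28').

C = [2/15, 2/3, 1, 1]
j=0 picked index 0: u0 ∈ [0, 2/15)
j=1 picked index 1: u0 ∈ [-7/60, 5/12)
j=2 picked index 1: u0 ∈ [-11/30, 1/6)
j=3 picked index 2: u0 ∈ [-1/12, 1/4)
intersection: [0, 2/15)

0 2/15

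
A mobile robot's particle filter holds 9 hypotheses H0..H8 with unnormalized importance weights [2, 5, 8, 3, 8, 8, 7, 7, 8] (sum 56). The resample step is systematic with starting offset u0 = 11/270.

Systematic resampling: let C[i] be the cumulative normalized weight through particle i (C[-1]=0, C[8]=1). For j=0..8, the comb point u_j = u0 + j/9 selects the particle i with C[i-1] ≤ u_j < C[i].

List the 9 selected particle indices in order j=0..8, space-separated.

1 2 2 4 5 5 6 7 8

C = [1/28, 1/8, 15/56, 9/28, 13/28, 17/28, 41/56, 6/7, 1]
j=0: u_0=11/270 ∈ [1/28, 1/8) → index 1
j=1: u_1=41/270 ∈ [1/8, 15/56) → index 2
j=2: u_2=71/270 ∈ [1/8, 15/56) → index 2
j=3: u_3=101/270 ∈ [9/28, 13/28) → index 4
j=4: u_4=131/270 ∈ [13/28, 17/28) → index 5
j=5: u_5=161/270 ∈ [13/28, 17/28) → index 5
j=6: u_6=191/270 ∈ [17/28, 41/56) → index 6
j=7: u_7=221/270 ∈ [41/56, 6/7) → index 7
j=8: u_8=251/270 ∈ [6/7, 1) → index 8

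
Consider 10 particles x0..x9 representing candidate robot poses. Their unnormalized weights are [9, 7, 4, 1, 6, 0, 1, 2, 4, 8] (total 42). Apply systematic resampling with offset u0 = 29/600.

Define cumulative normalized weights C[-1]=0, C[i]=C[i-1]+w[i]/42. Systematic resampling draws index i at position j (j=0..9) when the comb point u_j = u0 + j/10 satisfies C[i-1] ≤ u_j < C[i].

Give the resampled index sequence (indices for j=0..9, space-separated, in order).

0 0 1 1 2 4 6 8 9 9

C = [3/14, 8/21, 10/21, 1/2, 9/14, 9/14, 2/3, 5/7, 17/21, 1]
j=0: u_0=29/600 ∈ [0, 3/14) → index 0
j=1: u_1=89/600 ∈ [0, 3/14) → index 0
j=2: u_2=149/600 ∈ [3/14, 8/21) → index 1
j=3: u_3=209/600 ∈ [3/14, 8/21) → index 1
j=4: u_4=269/600 ∈ [8/21, 10/21) → index 2
j=5: u_5=329/600 ∈ [1/2, 9/14) → index 4
j=6: u_6=389/600 ∈ [9/14, 2/3) → index 6
j=7: u_7=449/600 ∈ [5/7, 17/21) → index 8
j=8: u_8=509/600 ∈ [17/21, 1) → index 9
j=9: u_9=569/600 ∈ [17/21, 1) → index 9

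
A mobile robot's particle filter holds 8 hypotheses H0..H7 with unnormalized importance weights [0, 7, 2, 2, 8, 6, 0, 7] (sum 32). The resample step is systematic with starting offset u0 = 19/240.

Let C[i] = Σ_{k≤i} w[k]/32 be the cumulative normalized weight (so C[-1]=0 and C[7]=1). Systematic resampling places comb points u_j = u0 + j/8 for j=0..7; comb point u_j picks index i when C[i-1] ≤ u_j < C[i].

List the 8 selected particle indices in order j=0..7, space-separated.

C = [0, 7/32, 9/32, 11/32, 19/32, 25/32, 25/32, 1]
j=0: u_0=19/240 ∈ [0, 7/32) → index 1
j=1: u_1=49/240 ∈ [0, 7/32) → index 1
j=2: u_2=79/240 ∈ [9/32, 11/32) → index 3
j=3: u_3=109/240 ∈ [11/32, 19/32) → index 4
j=4: u_4=139/240 ∈ [11/32, 19/32) → index 4
j=5: u_5=169/240 ∈ [19/32, 25/32) → index 5
j=6: u_6=199/240 ∈ [25/32, 1) → index 7
j=7: u_7=229/240 ∈ [25/32, 1) → index 7

1 1 3 4 4 5 7 7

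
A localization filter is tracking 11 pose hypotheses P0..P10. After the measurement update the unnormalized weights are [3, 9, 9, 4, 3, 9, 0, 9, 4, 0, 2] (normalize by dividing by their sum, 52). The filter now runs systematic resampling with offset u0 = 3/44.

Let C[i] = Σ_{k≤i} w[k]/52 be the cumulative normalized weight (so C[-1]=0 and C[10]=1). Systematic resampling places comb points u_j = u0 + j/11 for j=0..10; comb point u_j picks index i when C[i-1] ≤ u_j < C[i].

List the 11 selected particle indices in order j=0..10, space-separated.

C = [3/52, 3/13, 21/52, 25/52, 7/13, 37/52, 37/52, 23/26, 25/26, 25/26, 1]
j=0: u_0=3/44 ∈ [3/52, 3/13) → index 1
j=1: u_1=7/44 ∈ [3/52, 3/13) → index 1
j=2: u_2=1/4 ∈ [3/13, 21/52) → index 2
j=3: u_3=15/44 ∈ [3/13, 21/52) → index 2
j=4: u_4=19/44 ∈ [21/52, 25/52) → index 3
j=5: u_5=23/44 ∈ [25/52, 7/13) → index 4
j=6: u_6=27/44 ∈ [7/13, 37/52) → index 5
j=7: u_7=31/44 ∈ [7/13, 37/52) → index 5
j=8: u_8=35/44 ∈ [37/52, 23/26) → index 7
j=9: u_9=39/44 ∈ [23/26, 25/26) → index 8
j=10: u_10=43/44 ∈ [25/26, 1) → index 10

1 1 2 2 3 4 5 5 7 8 10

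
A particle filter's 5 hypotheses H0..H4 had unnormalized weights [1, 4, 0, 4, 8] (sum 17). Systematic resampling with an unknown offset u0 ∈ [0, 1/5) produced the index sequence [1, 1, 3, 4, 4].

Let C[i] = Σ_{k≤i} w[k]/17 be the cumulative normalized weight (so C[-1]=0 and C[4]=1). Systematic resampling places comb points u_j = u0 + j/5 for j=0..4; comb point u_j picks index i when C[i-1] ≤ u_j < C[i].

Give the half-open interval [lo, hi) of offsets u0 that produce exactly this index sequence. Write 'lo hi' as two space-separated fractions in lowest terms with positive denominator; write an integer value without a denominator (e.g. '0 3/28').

C = [1/17, 5/17, 5/17, 9/17, 1]
j=0 picked index 1: u0 ∈ [1/17, 5/17)
j=1 picked index 1: u0 ∈ [-12/85, 8/85)
j=2 picked index 3: u0 ∈ [-9/85, 11/85)
j=3 picked index 4: u0 ∈ [-6/85, 2/5)
j=4 picked index 4: u0 ∈ [-23/85, 1/5)
intersection: [1/17, 8/85)

1/17 8/85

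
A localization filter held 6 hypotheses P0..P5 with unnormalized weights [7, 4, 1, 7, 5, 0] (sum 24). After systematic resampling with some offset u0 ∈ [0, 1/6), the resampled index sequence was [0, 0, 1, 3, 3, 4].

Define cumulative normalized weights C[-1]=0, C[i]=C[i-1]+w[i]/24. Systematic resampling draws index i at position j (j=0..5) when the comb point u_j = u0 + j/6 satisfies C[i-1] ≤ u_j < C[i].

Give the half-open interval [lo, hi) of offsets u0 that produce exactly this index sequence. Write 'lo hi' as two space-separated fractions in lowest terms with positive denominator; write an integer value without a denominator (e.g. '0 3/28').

C = [7/24, 11/24, 1/2, 19/24, 1, 1]
j=0 picked index 0: u0 ∈ [0, 7/24)
j=1 picked index 0: u0 ∈ [-1/6, 1/8)
j=2 picked index 1: u0 ∈ [-1/24, 1/8)
j=3 picked index 3: u0 ∈ [0, 7/24)
j=4 picked index 3: u0 ∈ [-1/6, 1/8)
j=5 picked index 4: u0 ∈ [-1/24, 1/6)
intersection: [0, 1/8)

0 1/8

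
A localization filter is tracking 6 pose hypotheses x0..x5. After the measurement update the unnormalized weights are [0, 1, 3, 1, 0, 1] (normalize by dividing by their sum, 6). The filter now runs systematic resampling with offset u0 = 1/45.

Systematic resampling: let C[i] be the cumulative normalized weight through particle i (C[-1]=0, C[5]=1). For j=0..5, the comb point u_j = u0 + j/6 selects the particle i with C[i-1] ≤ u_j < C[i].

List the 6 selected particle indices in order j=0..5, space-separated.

C = [0, 1/6, 2/3, 5/6, 5/6, 1]
j=0: u_0=1/45 ∈ [0, 1/6) → index 1
j=1: u_1=17/90 ∈ [1/6, 2/3) → index 2
j=2: u_2=16/45 ∈ [1/6, 2/3) → index 2
j=3: u_3=47/90 ∈ [1/6, 2/3) → index 2
j=4: u_4=31/45 ∈ [2/3, 5/6) → index 3
j=5: u_5=77/90 ∈ [5/6, 1) → index 5

1 2 2 2 3 5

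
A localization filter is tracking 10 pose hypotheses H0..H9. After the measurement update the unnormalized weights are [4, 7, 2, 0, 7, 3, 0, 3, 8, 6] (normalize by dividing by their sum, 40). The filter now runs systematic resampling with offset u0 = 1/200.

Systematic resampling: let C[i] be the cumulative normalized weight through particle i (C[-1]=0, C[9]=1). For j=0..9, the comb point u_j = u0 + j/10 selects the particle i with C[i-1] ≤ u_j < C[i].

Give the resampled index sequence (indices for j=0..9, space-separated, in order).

C = [1/10, 11/40, 13/40, 13/40, 1/2, 23/40, 23/40, 13/20, 17/20, 1]
j=0: u_0=1/200 ∈ [0, 1/10) → index 0
j=1: u_1=21/200 ∈ [1/10, 11/40) → index 1
j=2: u_2=41/200 ∈ [1/10, 11/40) → index 1
j=3: u_3=61/200 ∈ [11/40, 13/40) → index 2
j=4: u_4=81/200 ∈ [13/40, 1/2) → index 4
j=5: u_5=101/200 ∈ [1/2, 23/40) → index 5
j=6: u_6=121/200 ∈ [23/40, 13/20) → index 7
j=7: u_7=141/200 ∈ [13/20, 17/20) → index 8
j=8: u_8=161/200 ∈ [13/20, 17/20) → index 8
j=9: u_9=181/200 ∈ [17/20, 1) → index 9

0 1 1 2 4 5 7 8 8 9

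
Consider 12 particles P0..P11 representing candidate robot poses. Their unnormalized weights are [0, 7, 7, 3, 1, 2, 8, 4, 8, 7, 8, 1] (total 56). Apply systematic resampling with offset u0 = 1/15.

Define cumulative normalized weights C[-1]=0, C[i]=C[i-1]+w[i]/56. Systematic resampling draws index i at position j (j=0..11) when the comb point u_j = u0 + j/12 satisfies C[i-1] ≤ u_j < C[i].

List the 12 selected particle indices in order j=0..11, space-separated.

C = [0, 1/8, 1/4, 17/56, 9/28, 5/14, 1/2, 4/7, 5/7, 47/56, 55/56, 1]
j=0: u_0=1/15 ∈ [0, 1/8) → index 1
j=1: u_1=3/20 ∈ [1/8, 1/4) → index 2
j=2: u_2=7/30 ∈ [1/8, 1/4) → index 2
j=3: u_3=19/60 ∈ [17/56, 9/28) → index 4
j=4: u_4=2/5 ∈ [5/14, 1/2) → index 6
j=5: u_5=29/60 ∈ [5/14, 1/2) → index 6
j=6: u_6=17/30 ∈ [1/2, 4/7) → index 7
j=7: u_7=13/20 ∈ [4/7, 5/7) → index 8
j=8: u_8=11/15 ∈ [5/7, 47/56) → index 9
j=9: u_9=49/60 ∈ [5/7, 47/56) → index 9
j=10: u_10=9/10 ∈ [47/56, 55/56) → index 10
j=11: u_11=59/60 ∈ [55/56, 1) → index 11

1 2 2 4 6 6 7 8 9 9 10 11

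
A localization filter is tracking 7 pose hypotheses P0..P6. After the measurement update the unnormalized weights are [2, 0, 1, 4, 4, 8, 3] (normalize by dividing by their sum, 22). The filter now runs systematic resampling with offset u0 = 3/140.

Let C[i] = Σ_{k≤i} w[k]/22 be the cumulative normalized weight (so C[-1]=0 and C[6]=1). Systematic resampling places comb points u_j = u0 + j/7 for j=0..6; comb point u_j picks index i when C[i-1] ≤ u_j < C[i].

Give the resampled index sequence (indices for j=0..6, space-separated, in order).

C = [1/11, 1/11, 3/22, 7/22, 1/2, 19/22, 1]
j=0: u_0=3/140 ∈ [0, 1/11) → index 0
j=1: u_1=23/140 ∈ [3/22, 7/22) → index 3
j=2: u_2=43/140 ∈ [3/22, 7/22) → index 3
j=3: u_3=9/20 ∈ [7/22, 1/2) → index 4
j=4: u_4=83/140 ∈ [1/2, 19/22) → index 5
j=5: u_5=103/140 ∈ [1/2, 19/22) → index 5
j=6: u_6=123/140 ∈ [19/22, 1) → index 6

0 3 3 4 5 5 6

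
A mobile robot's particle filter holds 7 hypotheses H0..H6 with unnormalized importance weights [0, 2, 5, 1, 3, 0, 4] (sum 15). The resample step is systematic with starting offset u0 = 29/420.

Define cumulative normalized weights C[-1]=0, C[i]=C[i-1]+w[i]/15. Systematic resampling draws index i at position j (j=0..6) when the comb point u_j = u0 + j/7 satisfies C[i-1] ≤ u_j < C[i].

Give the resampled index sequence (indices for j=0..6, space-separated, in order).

C = [0, 2/15, 7/15, 8/15, 11/15, 11/15, 1]
j=0: u_0=29/420 ∈ [0, 2/15) → index 1
j=1: u_1=89/420 ∈ [2/15, 7/15) → index 2
j=2: u_2=149/420 ∈ [2/15, 7/15) → index 2
j=3: u_3=209/420 ∈ [7/15, 8/15) → index 3
j=4: u_4=269/420 ∈ [8/15, 11/15) → index 4
j=5: u_5=47/60 ∈ [11/15, 1) → index 6
j=6: u_6=389/420 ∈ [11/15, 1) → index 6

1 2 2 3 4 6 6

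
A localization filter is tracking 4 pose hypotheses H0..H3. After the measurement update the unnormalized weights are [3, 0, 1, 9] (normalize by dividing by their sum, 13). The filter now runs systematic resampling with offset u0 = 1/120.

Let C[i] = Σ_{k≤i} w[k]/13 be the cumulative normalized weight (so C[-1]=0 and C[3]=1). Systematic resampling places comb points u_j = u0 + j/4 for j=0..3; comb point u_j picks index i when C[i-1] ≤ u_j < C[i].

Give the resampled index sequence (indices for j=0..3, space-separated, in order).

0 2 3 3

C = [3/13, 3/13, 4/13, 1]
j=0: u_0=1/120 ∈ [0, 3/13) → index 0
j=1: u_1=31/120 ∈ [3/13, 4/13) → index 2
j=2: u_2=61/120 ∈ [4/13, 1) → index 3
j=3: u_3=91/120 ∈ [4/13, 1) → index 3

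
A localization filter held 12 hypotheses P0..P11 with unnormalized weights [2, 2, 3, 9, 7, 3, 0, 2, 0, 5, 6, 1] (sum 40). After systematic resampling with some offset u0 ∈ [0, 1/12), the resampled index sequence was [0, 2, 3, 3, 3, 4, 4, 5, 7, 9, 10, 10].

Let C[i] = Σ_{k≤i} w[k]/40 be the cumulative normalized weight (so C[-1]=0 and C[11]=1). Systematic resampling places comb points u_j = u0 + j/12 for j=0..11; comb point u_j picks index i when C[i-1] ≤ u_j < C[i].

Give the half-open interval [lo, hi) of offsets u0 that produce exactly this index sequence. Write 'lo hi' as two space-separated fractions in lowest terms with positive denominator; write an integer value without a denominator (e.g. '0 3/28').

1/60 1/30

C = [1/20, 1/10, 7/40, 2/5, 23/40, 13/20, 13/20, 7/10, 7/10, 33/40, 39/40, 1]
j=0 picked index 0: u0 ∈ [0, 1/20)
j=1 picked index 2: u0 ∈ [1/60, 11/120)
j=2 picked index 3: u0 ∈ [1/120, 7/30)
j=3 picked index 3: u0 ∈ [-3/40, 3/20)
j=4 picked index 3: u0 ∈ [-19/120, 1/15)
j=5 picked index 4: u0 ∈ [-1/60, 19/120)
j=6 picked index 4: u0 ∈ [-1/10, 3/40)
j=7 picked index 5: u0 ∈ [-1/120, 1/15)
j=8 picked index 7: u0 ∈ [-1/60, 1/30)
j=9 picked index 9: u0 ∈ [-1/20, 3/40)
j=10 picked index 10: u0 ∈ [-1/120, 17/120)
j=11 picked index 10: u0 ∈ [-11/120, 7/120)
intersection: [1/60, 1/30)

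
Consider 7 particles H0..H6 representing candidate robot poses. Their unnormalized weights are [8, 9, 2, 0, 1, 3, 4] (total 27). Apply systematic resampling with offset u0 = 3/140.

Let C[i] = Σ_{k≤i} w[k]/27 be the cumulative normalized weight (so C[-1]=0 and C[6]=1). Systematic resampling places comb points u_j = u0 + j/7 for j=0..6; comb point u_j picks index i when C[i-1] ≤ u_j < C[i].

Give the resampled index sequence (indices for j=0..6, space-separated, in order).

0 0 1 1 1 4 6

C = [8/27, 17/27, 19/27, 19/27, 20/27, 23/27, 1]
j=0: u_0=3/140 ∈ [0, 8/27) → index 0
j=1: u_1=23/140 ∈ [0, 8/27) → index 0
j=2: u_2=43/140 ∈ [8/27, 17/27) → index 1
j=3: u_3=9/20 ∈ [8/27, 17/27) → index 1
j=4: u_4=83/140 ∈ [8/27, 17/27) → index 1
j=5: u_5=103/140 ∈ [19/27, 20/27) → index 4
j=6: u_6=123/140 ∈ [23/27, 1) → index 6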